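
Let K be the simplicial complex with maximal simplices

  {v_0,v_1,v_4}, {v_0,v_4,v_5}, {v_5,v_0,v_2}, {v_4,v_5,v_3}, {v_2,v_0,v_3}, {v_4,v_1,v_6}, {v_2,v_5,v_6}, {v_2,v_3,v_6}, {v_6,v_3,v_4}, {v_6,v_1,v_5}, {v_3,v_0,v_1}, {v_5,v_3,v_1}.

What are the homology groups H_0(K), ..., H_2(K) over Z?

H_0 ≅ Z,  H_1 ≅ Z/2,  H_2 = 0.

Order the vertices as v_0 < v_1 < v_2 < v_3 < v_4 < v_5 < v_6. Listing each simplex with vertices in this order, K has dimension 2 with simplices:

  0-simplices (7): [v_0], [v_1], [v_2], [v_3], [v_4], [v_5], [v_6]
  1-simplices (18): (18 of them)
  2-simplices (12): (12 of them)

giving chain groups C_0 ≅ Z^7, C_1 ≅ Z^18, C_2 ≅ Z^12.

The boundary map ∂_1: C_1 → C_0 sends each edge [p,q] (with p < q) to q − p. For instance
  ∂[v_4,v_6] = [v_6] − [v_4].
The resulting 7×18 matrix has rank 6, and its Smith normal form has invariant factors (1,1,1,1,1,1).

∂_2: C_2 → C_1 maps a triangle to the signed sum of its edges. For instance
  ∂[v_3,v_4,v_5] = [v_4,v_5] − [v_3,v_5] + [v_3,v_4],
  ∂[v_1,v_4,v_6] = [v_4,v_6] − [v_1,v_6] + [v_1,v_4].
The resulting 18×12 matrix has rank 12, and its Smith normal form has invariant factors (1,1,1,1,1,1,1,1,1,1,1,2).

Now H_k = ker ∂_k / im ∂_{k+1}, so:

  H_0: rank C_0 − rank ∂_1 = 7 − 6 = 1, and the invariant factors of ∂_1 are all 1, so H_0 = Z.
  H_1: rank ker ∂_1 − rank ∂_2 = (18 − 6) − 12 = 0, and ∂_2 has invariant factor 2 > 1, so H_1 = Z/2.
  H_2: rank ker ∂_2 − rank ∂_3 = (12 − 12) − 0 = 0, and there is no ∂_3, so H_2 = 0.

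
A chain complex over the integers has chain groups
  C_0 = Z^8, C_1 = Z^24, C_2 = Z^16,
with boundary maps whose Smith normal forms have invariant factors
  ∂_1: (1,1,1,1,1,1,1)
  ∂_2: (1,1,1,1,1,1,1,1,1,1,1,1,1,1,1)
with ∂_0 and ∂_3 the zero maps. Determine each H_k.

H_0 ≅ Z,  H_1 ≅ Z^2,  H_2 ≅ Z.

H_0: b_0 = 8 − 0 − 7 = 1; torsion from ∂_1 factors > 1: none. So H_0 ≅ Z.
H_1: b_1 = 24 − 7 − 15 = 2; torsion from ∂_2 factors > 1: none. So H_1 ≅ Z^2.
H_2: b_2 = 16 − 15 − 0 = 1; torsion from ∂_3 factors > 1: none. So H_2 ≅ Z.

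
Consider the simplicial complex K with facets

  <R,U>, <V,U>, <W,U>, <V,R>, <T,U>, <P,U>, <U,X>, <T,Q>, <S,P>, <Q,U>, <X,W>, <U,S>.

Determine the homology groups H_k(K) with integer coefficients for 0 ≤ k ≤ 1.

Take the total order P < Q < R < S < T < U < V < W < X on the vertex set. Then K (dimension 1) consists of the simplices:

  0-simplices (9): P, Q, R, S, T, U, V, W, X
  1-simplices (12): PS, PU, QT, QU, RU, RV, SU, TU, UV, UW, UX, WX

so the chain groups are C_0 ≅ Z^9, C_1 ≅ Z^12.

Boundary ∂_1: C_1 → C_0 is given by ∂[p,q] = [q] − [p]. For instance
  ∂PU = U − P.
The 9×12 boundary matrix has rank 8 and Smith normal form diag(1,1,1,1,1,1,1,1).

Now H_k = ker ∂_k / im ∂_{k+1}, so:

  H_0: rank C_0 − rank ∂_1 = 9 − 8 = 1, and the invariant factors of ∂_1 are all 1, so H_0 ≅ Z.
  H_1: rank ker ∂_1 − rank ∂_2 = (12 − 8) − 0 = 4, and there is no ∂_2, so H_1 ≅ Z^4.

As a check, the Euler characteristic is 9 − 12 = -3, which agrees with 1 − 4 = -3.

H_0 ≅ Z,  H_1 ≅ Z^4.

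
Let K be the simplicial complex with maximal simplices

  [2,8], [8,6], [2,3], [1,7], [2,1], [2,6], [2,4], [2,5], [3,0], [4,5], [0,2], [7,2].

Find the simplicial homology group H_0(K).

We work with the vertex ordering 0 < 1 < 2 < 3 < 4 < 5 < 6 < 7 < 8. The simplices of K, each written with vertices in increasing order, are:

  0-simplices (9): [0], [1], [2], [3], [4], [5], [6], [7], [8]
  1-simplices (12): [0,2], [0,3], [1,2], [1,7], [2,3], [2,4], [2,5], [2,6], [2,7], [2,8], [4,5], [6,8]

giving chain groups C_0 ≅ Z^9, C_1 ≅ Z^12.

Boundary ∂_1: C_1 → C_0 sends each edge [p,q] (with p < q) to q − p.
The resulting 9×12 matrix has rank 8, and its Smith normal form has invariant factors (1,1,1,1,1,1,1,1).

Computing H_k = (kernel of ∂_k) / (image of ∂_{k+1}):

  H_0: rank C_0 − rank ∂_1 = 9 − 8 = 1, and the invariant factors of ∂_1 are all 1, so H_0 ≅ Z.

H_0 = Z.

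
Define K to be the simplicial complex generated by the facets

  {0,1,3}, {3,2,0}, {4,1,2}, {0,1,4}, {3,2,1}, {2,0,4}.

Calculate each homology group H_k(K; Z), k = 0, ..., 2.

H_0 ≅ Z,  H_1 = 0,  H_2 ≅ Z.

Take the total order 0 < 1 < 2 < 3 < 4 on the vertex set. Then K (dimension 2) consists of the simplices:

  0-simplices (5): [0], [1], [2], [3], [4]
  1-simplices (9): [0,1], [0,2], [0,3], [0,4], [1,2], [1,3], [1,4], [2,3], [2,4]
  2-simplices (6): [0,1,3], [0,1,4], [0,2,3], [0,2,4], [1,2,3], [1,2,4]

so the chain groups are C_0 ≅ Z^5, C_1 ≅ Z^9, C_2 ≅ Z^6.

The boundary map ∂_1: C_1 → C_0 maps an edge to its endpoints' difference, ∂[p,q] = q − p.
The resulting 5×9 matrix has rank 4, and its Smith normal form has invariant factors (1,1,1,1).

Boundary ∂_2: C_2 → C_1 acts by ∂[p,q,r] = [q,r] − [p,r] + [p,q]. For instance
  ∂[0,2,3] = [2,3] − [0,3] + [0,2],
  ∂[1,2,4] = [2,4] − [1,4] + [1,2].
This gives a 9×6 integer matrix of rank 5; reducing to Smith normal form yields diagonal entries (1,1,1,1,1).

Reading off H_k = ker ∂_k / im ∂_{k+1}:

  H_0: rank C_0 − rank ∂_1 = 5 − 4 = 1, and the invariant factors of ∂_1 are all 1, so H_0 ≅ Z.
  H_1: rank ker ∂_1 − rank ∂_2 = (9 − 4) − 5 = 0, and the invariant factors of ∂_2 are all 1, so H_1 ≅ 0.
  H_2: rank ker ∂_2 − rank ∂_3 = (6 − 5) − 0 = 1, and there is no ∂_3, so H_2 ≅ Z.

As a check, the Euler characteristic is 5 − 9 + 6 = 2, which agrees with 1 − 0 + 1 = 2.
(K is a triangulation of the 2-sphere S^2.)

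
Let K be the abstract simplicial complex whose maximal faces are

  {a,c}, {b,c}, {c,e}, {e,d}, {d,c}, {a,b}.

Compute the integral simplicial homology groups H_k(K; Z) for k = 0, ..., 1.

H_0 ≅ Z,  H_1 ≅ Z^2.

Order the vertices as a < b < c < d < e. Listing each simplex with vertices in this order, K has dimension 1 with simplices:

  0-simplices (5): a, b, c, d, e
  1-simplices (6): ab, ac, bc, cd, ce, de

giving chain groups C_0 ≅ Z^5, C_1 ≅ Z^6.

The boundary map ∂_1: C_1 → C_0 is given by ∂[p,q] = [q] − [p]. For instance
  ∂ce = e − c.
The 5×6 boundary matrix has rank 4 and Smith normal form diag(1,1,1,1).

Reading off H_k = ker ∂_k / im ∂_{k+1}:

  H_0: rank C_0 − rank ∂_1 = 5 − 4 = 1, and the invariant factors of ∂_1 are all 1, so H_0 = Z.
  H_1: rank ker ∂_1 − rank ∂_2 = (6 − 4) − 0 = 2, and there is no ∂_2, so H_1 = Z^2.

(K is a triangulation of a wedge of 2 circles.)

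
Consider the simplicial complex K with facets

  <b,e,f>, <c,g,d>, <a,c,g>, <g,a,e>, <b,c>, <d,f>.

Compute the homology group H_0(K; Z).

We work with the vertex ordering a < b < c < d < e < f < g. The simplices of K, each written with vertices in increasing order, are:

  0-simplices (7): a, b, c, d, e, f, g
  1-simplices (12): ac, ae, ag, bc, be, bf, cd, cg, df, dg, ef, eg
  2-simplices (4): acg, aeg, bef, cdg

so the chain groups are C_0 ≅ Z^7, C_1 ≅ Z^12, C_2 ≅ Z^4.

∂_1: C_1 → C_0 maps an edge to its endpoints' difference, ∂[p,q] = q − p. For instance
  ∂ef = f − e.
The 7×12 boundary matrix has rank 6 and Smith normal form diag(1,1,1,1,1,1).

∂_2: C_2 → C_1 maps a triangle to the signed sum of its edges. For instance
  ∂aeg = eg − ag + ae,
  ∂acg = cg − ag + ac.
The 12×4 boundary matrix has rank 4 and Smith normal form diag(1,1,1,1).

Computing H_k = (kernel of ∂_k) / (image of ∂_{k+1}):

  H_0: rank C_0 − rank ∂_1 = 7 − 6 = 1, and the invariant factors of ∂_1 are all 1, so H_0 ≅ Z.

H_0 = Z.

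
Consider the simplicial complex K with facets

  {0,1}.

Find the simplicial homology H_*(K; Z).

Take the total order 0 < 1 on the vertex set. Then K (dimension 1) consists of the simplices:

  0-simplices (2): [0], [1]
  1-simplices (1): [0,1]

Hence C_0 ≅ Z^2, C_1 ≅ Z^1.

∂_1: C_1 → C_0 is given by ∂[p,q] = [q] − [p].
This gives a 2×1 integer matrix of rank 1; reducing to Smith normal form yields diagonal entries (1).

Now H_k = ker ∂_k / im ∂_{k+1}, so:

  H_0: rank C_0 − rank ∂_1 = 2 − 1 = 1, and the invariant factors of ∂_1 are all 1, so H_0 = Z.
  H_1: rank ker ∂_1 − rank ∂_2 = (1 − 1) − 0 = 0, and there is no ∂_2, so H_1 = 0.

(K is a triangulation of the 1-simplex.)

H_0 = Z,  H_1 = 0.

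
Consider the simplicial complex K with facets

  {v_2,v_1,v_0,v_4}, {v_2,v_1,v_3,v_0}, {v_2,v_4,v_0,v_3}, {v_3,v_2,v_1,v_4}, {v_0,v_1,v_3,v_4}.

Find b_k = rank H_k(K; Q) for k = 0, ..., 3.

b_0 = 1, b_1 = 0, b_2 = 0, b_3 = 1.

Fix the vertex order v_0 < v_1 < v_2 < v_3 < v_4 and write every simplex with vertices in increasing order. Then dim K = 3 and the simplices of K are:

  0-simplices (5): [v_0], [v_1], [v_2], [v_3], [v_4]
  1-simplices (10): [v_0,v_1], [v_0,v_2], [v_0,v_3], [v_0,v_4], [v_1,v_2], [v_1,v_3], [v_1,v_4], [v_2,v_3], [v_2,v_4], [v_3,v_4]
  2-simplices (10): [v_0,v_1,v_2], [v_0,v_1,v_3], [v_0,v_1,v_4], [v_0,v_2,v_3], [v_0,v_2,v_4], [v_0,v_3,v_4], [v_1,v_2,v_3], [v_1,v_2,v_4], [v_1,v_3,v_4], [v_2,v_3,v_4]
  3-simplices (5): [v_0,v_1,v_2,v_3], [v_0,v_1,v_2,v_4], [v_0,v_1,v_3,v_4], [v_0,v_2,v_3,v_4], [v_1,v_2,v_3,v_4]

so the chain groups are C_0 ≅ Z^5, C_1 ≅ Z^10, C_2 ≅ Z^10, C_3 ≅ Z^5.

Boundary ∂_1: C_1 → C_0 is given by ∂[p,q] = [q] − [p].
The resulting 5×10 matrix has rank 4, and its Smith normal form has invariant factors (1,1,1,1).

The boundary map ∂_2: C_2 → C_1 acts by ∂[p,q,r] = [q,r] − [p,r] + [p,q]. For instance
  ∂[v_1,v_2,v_4] = [v_2,v_4] − [v_1,v_4] + [v_1,v_2],
  ∂[v_1,v_3,v_4] = [v_3,v_4] − [v_1,v_4] + [v_1,v_3].
As a 10×10 matrix over Z this has rank 6, with invariant factors (1,1,1,1,1,1).

∂_3: C_3 → C_2 sends each 3-simplex σ to the alternating sum Σ_i (−1)^i (σ with its i-th vertex removed). For instance
  ∂[v_0,v_1,v_2,v_4] = [v_1,v_2,v_4] − [v_0,v_2,v_4] + [v_0,v_1,v_4] − [v_0,v_1,v_2],
  ∂[v_0,v_2,v_3,v_4] = [v_2,v_3,v_4] − [v_0,v_3,v_4] + [v_0,v_2,v_4] − [v_0,v_2,v_3].
The resulting 10×5 matrix has rank 4, and its Smith normal form has invariant factors (1,1,1,1).

Computing H_k = (kernel of ∂_k) / (image of ∂_{k+1}):

  H_0: rank C_0 − rank ∂_1 = 5 − 4 = 1, and the invariant factors of ∂_1 are all 1, so H_0 = Z.
  H_1: rank ker ∂_1 − rank ∂_2 = (10 − 4) − 6 = 0, and the invariant factors of ∂_2 are all 1, so H_1 = 0.
  H_2: rank ker ∂_2 − rank ∂_3 = (10 − 6) − 4 = 0, and the invariant factors of ∂_3 are all 1, so H_2 = 0.
  H_3: rank ker ∂_3 − rank ∂_4 = (5 − 4) − 0 = 1, and there is no ∂_4, so H_3 = Z.

Hence the Betti numbers are b_0 = 1, b_1 = 0, b_2 = 0, b_3 = 1.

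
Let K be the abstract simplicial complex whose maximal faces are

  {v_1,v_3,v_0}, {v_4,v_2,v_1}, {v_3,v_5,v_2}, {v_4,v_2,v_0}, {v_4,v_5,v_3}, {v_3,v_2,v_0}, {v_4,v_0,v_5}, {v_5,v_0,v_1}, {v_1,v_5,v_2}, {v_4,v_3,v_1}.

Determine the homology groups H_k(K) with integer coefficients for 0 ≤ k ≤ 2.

H_0 = Z,  H_1 = Z/2,  H_2 = 0.

K has 6 vertices, 15 edges, 10 triangles.
rank ∂_0 = 0, rank ∂_1 = 5 ⇒ b_0 = 6 − 0 − 5 = 1; all invariant factors of ∂_1 are 1 so no torsion. So H_0 = Z.
rank ∂_1 = 5, rank ∂_2 = 10 ⇒ b_1 = 15 − 5 − 10 = 0; ∂_2 has invariant factor(s) [2] giving torsion. So H_1 = Z/2.
rank ∂_2 = 10, rank ∂_3 = 0 ⇒ b_2 = 10 − 10 − 0 = 0. So H_2 = 0.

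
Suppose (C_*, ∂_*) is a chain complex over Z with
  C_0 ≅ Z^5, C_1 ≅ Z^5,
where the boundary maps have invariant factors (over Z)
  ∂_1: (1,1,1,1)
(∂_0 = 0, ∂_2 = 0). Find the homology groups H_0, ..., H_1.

H_0: b_0 = 5 − 0 − 4 = 1; torsion from ∂_1 factors > 1: none. So H_0 = Z.
H_1: b_1 = 5 − 4 − 0 = 1; torsion from ∂_2 factors > 1: none. So H_1 = Z.

H_0 = Z,  H_1 = Z.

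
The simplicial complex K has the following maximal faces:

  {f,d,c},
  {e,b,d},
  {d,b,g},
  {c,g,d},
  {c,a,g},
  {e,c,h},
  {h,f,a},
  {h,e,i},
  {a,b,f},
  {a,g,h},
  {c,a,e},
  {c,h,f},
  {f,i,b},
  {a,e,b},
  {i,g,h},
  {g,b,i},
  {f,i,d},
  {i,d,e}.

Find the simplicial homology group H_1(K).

Fix the vertex order a < b < c < d < e < f < g < h < i and write every simplex with vertices in increasing order. Then dim K = 2 and the simplices of K are:

  0-simplices (9): a, b, c, d, e, f, g, h, i
  1-simplices (27): ab, ac, ae, af, ag, ah, bd, be, bf, bg, bi, cd, ce, cf, cg, ch, de, df, dg, di, eh, ei, fh, fi, gh, gi, hi
  2-simplices (18): abe, abf, ace, acg, afh, agh, bde, bdg, bfi, bgi, cdf, cdg, ceh, cfh, dei, dfi, ehi, ghi

so the chain groups are C_0 ≅ Z^9, C_1 ≅ Z^27, C_2 ≅ Z^18.

The boundary map ∂_1: C_1 → C_0 sends each edge [p,q] (with p < q) to q − p. For instance
  ∂de = e − d.
This gives a 9×27 integer matrix of rank 8; reducing to Smith normal form yields diagonal entries (1,1,1,1,1,1,1,1).

The boundary map ∂_2: C_2 → C_1 acts by ∂[p,q,r] = [q,r] − [p,r] + [p,q]. For instance
  ∂bfi = fi − bi + bf,
  ∂ceh = eh − ch + ce.
The resulting 27×18 matrix has rank 18, and its Smith normal form has invariant factors (1,1,1,1,1,1,1,1,1,1,1,1,1,1,1,1,1,2).

Computing H_k = (kernel of ∂_k) / (image of ∂_{k+1}):

  H_1: rank ker ∂_1 − rank ∂_2 = (27 − 8) − 18 = 1, and ∂_2 has invariant factor 2 > 1, so H_1 = Z ⊕ Z/2.

H_1 ≅ Z ⊕ Z/2.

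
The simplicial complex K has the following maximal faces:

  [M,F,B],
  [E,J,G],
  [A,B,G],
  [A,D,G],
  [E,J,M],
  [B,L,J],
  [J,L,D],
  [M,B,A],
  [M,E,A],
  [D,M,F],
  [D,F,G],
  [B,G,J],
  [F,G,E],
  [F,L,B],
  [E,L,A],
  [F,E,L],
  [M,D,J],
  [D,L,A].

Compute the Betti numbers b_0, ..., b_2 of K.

b_0 = 1, b_1 = 2, b_2 = 1.

Order the vertices as A < B < D < E < F < G < J < L < M. Listing each simplex with vertices in this order, K has dimension 2 with simplices:

  0-simplices (9): A, B, D, E, F, G, J, L, M
  1-simplices (27): AB, AD, AE, AG, AL, AM, BF, BG, BJ, BL, BM, DF, DG, DJ, DL, DM, EF, EG, EJ, EL, EM, FG, FL, FM, GJ, JL, JM
  2-simplices (18): ABG, ABM, ADG, ADL, AEL, AEM, BFL, BFM, BGJ, BJL, DFG, DFM, DJL, DJM, EFG, EFL, EGJ, EJM

so the chain groups are C_0 ≅ Z^9, C_1 ≅ Z^27, C_2 ≅ Z^18.

∂_1: C_1 → C_0 maps an edge to its endpoints' difference, ∂[p,q] = q − p. For instance
  ∂AG = G − A.
As a 9×27 matrix over Z this has rank 8, with invariant factors (1,1,1,1,1,1,1,1).

Boundary ∂_2: C_2 → C_1 acts by ∂[p,q,r] = [q,r] − [p,r] + [p,q]. For instance
  ∂BFL = FL − BL + BF,
  ∂ABM = BM − AM + AB.
This gives a 27×18 integer matrix of rank 17; reducing to Smith normal form yields diagonal entries (1,1,1,1,1,1,1,1,1,1,1,1,1,1,1,1,1).

Computing H_k = (kernel of ∂_k) / (image of ∂_{k+1}):

  H_0: rank C_0 − rank ∂_1 = 9 − 8 = 1, and the invariant factors of ∂_1 are all 1, so H_0 = Z.
  H_1: rank ker ∂_1 − rank ∂_2 = (27 − 8) − 17 = 2, and the invariant factors of ∂_2 are all 1, so H_1 = Z^2.
  H_2: rank ker ∂_2 − rank ∂_3 = (18 − 17) − 0 = 1, and there is no ∂_3, so H_2 = Z.

Hence the Betti numbers are b_0 = 1, b_1 = 2, b_2 = 1.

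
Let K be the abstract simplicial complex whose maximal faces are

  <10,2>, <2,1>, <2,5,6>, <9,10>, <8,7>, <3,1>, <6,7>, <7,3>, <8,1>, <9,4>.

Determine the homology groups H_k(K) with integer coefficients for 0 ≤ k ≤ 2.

Fix the vertex order 1 < 2 < 3 < 4 < 5 < 6 < 7 < 8 < 9 < 10 and write every simplex with vertices in increasing order. Then dim K = 2 and the simplices of K are:

  0-simplices (10): [1], [2], [3], [4], [5], [6], [7], [8], [9], [10]
  1-simplices (12): [1,2], [1,3], [1,8], [2,5], [2,6], [2,10], [3,7], [4,9], [5,6], [6,7], [7,8], [9,10]
  2-simplices (1): [2,5,6]

giving chain groups C_0 ≅ Z^10, C_1 ≅ Z^12, C_2 ≅ Z^1.

The boundary map ∂_1: C_1 → C_0 sends each edge [p,q] (with p < q) to q − p. For instance
  ∂[2,6] = [6] − [2].
As a 10×12 matrix over Z this has rank 9, with invariant factors (1,1,1,1,1,1,1,1,1).

The boundary map ∂_2: C_2 → C_1 sends each 2-simplex [p,q,r] to [q,r] − [p,r] + [p,q]. For instance
  ∂[2,5,6] = [5,6] − [2,6] + [2,5].
This gives a 12×1 integer matrix of rank 1; reducing to Smith normal form yields diagonal entries (1).

Now H_k = ker ∂_k / im ∂_{k+1}, so:

  H_0: rank C_0 − rank ∂_1 = 10 − 9 = 1, and the invariant factors of ∂_1 are all 1, so H_0 ≅ Z.
  H_1: rank ker ∂_1 − rank ∂_2 = (12 − 9) − 1 = 2, and the invariant factors of ∂_2 are all 1, so H_1 ≅ Z^2.
  H_2: rank ker ∂_2 − rank ∂_3 = (1 − 1) − 0 = 0, and there is no ∂_3, so H_2 ≅ 0.

As a check, the Euler characteristic is 10 − 12 + 1 = -1, which agrees with 1 − 2 + 0 = -1.

H_0 ≅ Z,  H_1 ≅ Z^2,  H_2 = 0.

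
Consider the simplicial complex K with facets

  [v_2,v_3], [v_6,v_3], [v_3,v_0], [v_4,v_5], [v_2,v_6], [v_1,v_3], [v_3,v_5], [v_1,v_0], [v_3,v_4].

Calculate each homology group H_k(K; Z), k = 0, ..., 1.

K has 7 vertices, 9 edges.
rank ∂_0 = 0, rank ∂_1 = 6 ⇒ b_0 = 7 − 0 − 6 = 1; all invariant factors of ∂_1 are 1 so no torsion. So H_0 = Z.
rank ∂_1 = 6, rank ∂_2 = 0 ⇒ b_1 = 9 − 6 − 0 = 3. So H_1 = Z^3.

H_0 = Z,  H_1 = Z^3.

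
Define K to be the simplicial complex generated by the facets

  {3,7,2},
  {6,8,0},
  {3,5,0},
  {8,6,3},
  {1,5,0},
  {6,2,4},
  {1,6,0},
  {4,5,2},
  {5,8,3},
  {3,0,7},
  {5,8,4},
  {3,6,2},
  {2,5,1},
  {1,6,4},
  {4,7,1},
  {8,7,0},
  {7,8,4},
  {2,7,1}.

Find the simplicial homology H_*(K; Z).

H_0 ≅ Z,  H_1 ≅ Z ⊕ Z/2,  H_2 = 0.

Take the total order 0 < 1 < 2 < 3 < 4 < 5 < 6 < 7 < 8 on the vertex set. Then K (dimension 2) consists of the simplices:

  0-simplices (9): [0], [1], [2], [3], [4], [5], [6], [7], [8]
  1-simplices (27): (27 of them)
  2-simplices (18): [0,1,5], [0,1,6], [0,3,5], [0,3,7], [0,6,8], [0,7,8], [1,2,5], [1,2,7], [1,4,6], [1,4,7], [2,3,6], [2,3,7], [2,4,5], [2,4,6], [3,5,8], [3,6,8], [4,5,8], [4,7,8]

so the chain groups are C_0 ≅ Z^9, C_1 ≅ Z^27, C_2 ≅ Z^18.

Boundary ∂_1: C_1 → C_0 maps an edge to its endpoints' difference, ∂[p,q] = q − p. For instance
  ∂[4,8] = [8] − [4].
The 9×27 boundary matrix has rank 8 and Smith normal form diag(1,1,1,1,1,1,1,1).

Boundary ∂_2: C_2 → C_1 acts by ∂[p,q,r] = [q,r] − [p,r] + [p,q]. For instance
  ∂[2,4,5] = [4,5] − [2,5] + [2,4],
  ∂[2,3,6] = [3,6] − [2,6] + [2,3].
As a 27×18 matrix over Z this has rank 18, with invariant factors (1,1,1,1,1,1,1,1,1,1,1,1,1,1,1,1,1,2).

Computing H_k = (kernel of ∂_k) / (image of ∂_{k+1}):

  H_0: rank C_0 − rank ∂_1 = 9 − 8 = 1, and the invariant factors of ∂_1 are all 1, so H_0 ≅ Z.
  H_1: rank ker ∂_1 − rank ∂_2 = (27 − 8) − 18 = 1, and ∂_2 has invariant factor 2 > 1, so H_1 ≅ Z ⊕ Z/2.
  H_2: rank ker ∂_2 − rank ∂_3 = (18 − 18) − 0 = 0, and there is no ∂_3, so H_2 ≅ 0.

As a check, the Euler characteristic is 9 − 27 + 18 = 0, which agrees with 1 − 1 + 0 = 0.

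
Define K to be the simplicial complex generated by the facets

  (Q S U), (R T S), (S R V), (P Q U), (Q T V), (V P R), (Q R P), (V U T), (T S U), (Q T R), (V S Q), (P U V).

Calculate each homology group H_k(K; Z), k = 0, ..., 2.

H_0 = Z,  H_1 = Z/2Z,  H_2 = 0.

Order the vertices as P < Q < R < S < T < U < V. Listing each simplex with vertices in this order, K has dimension 2 with simplices:

  0-simplices (7): P, Q, R, S, T, U, V
  1-simplices (18): PQ, PR, PU, PV, QR, QS, QT, QU, QV, RS, RT, RV, ST, SU, SV, TU, TV, UV
  2-simplices (12): PQR, PQU, PRV, PUV, QRT, QSU, QSV, QTV, RST, RSV, STU, TUV

so the chain groups are C_0 ≅ Z^7, C_1 ≅ Z^18, C_2 ≅ Z^12.

The boundary map ∂_1: C_1 → C_0 is given by ∂[p,q] = [q] − [p]. For instance
  ∂QR = R − Q.
This gives a 7×18 integer matrix of rank 6; reducing to Smith normal form yields diagonal entries (1,1,1,1,1,1).

∂_2: C_2 → C_1 sends each 2-simplex [p,q,r] to [q,r] − [p,r] + [p,q]. For instance
  ∂PUV = UV − PV + PU,
  ∂QRT = RT − QT + QR.
The resulting 18×12 matrix has rank 12, and its Smith normal form has invariant factors (1,1,1,1,1,1,1,1,1,1,1,2).

Reading off H_k = ker ∂_k / im ∂_{k+1}:

  H_0: rank C_0 − rank ∂_1 = 7 − 6 = 1, and the invariant factors of ∂_1 are all 1, so H_0 ≅ Z.
  H_1: rank ker ∂_1 − rank ∂_2 = (18 − 6) − 12 = 0, and ∂_2 has invariant factor 2 > 1, so H_1 ≅ Z/2Z.
  H_2: rank ker ∂_2 − rank ∂_3 = (12 − 12) − 0 = 0, and there is no ∂_3, so H_2 ≅ 0.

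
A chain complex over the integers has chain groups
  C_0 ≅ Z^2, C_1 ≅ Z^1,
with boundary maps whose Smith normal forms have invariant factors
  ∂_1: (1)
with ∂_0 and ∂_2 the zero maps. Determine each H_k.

H_0: b_0 = 2 − 0 − 1 = 1; torsion from ∂_1 factors > 1: none. So H_0 = Z.
H_1: b_1 = 1 − 1 − 0 = 0; torsion from ∂_2 factors > 1: none. So H_1 = 0.

H_0 = Z,  H_1 = 0.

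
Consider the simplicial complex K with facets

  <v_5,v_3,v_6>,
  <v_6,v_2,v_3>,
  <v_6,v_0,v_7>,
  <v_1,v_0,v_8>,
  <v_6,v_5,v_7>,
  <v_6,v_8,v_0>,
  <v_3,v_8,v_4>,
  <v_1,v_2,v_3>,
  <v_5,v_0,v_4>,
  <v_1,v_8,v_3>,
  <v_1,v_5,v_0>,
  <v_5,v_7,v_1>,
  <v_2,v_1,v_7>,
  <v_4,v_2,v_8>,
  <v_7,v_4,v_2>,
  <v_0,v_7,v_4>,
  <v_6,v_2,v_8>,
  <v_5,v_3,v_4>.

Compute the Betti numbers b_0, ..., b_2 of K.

b_0 = 1, b_1 = 1, b_2 = 0.

Take the total order v_0 < v_1 < v_2 < v_3 < v_4 < v_5 < v_6 < v_7 < v_8 on the vertex set. Then K (dimension 2) consists of the simplices:

  0-simplices (9): [v_0], [v_1], [v_2], [v_3], [v_4], [v_5], [v_6], [v_7], [v_8]
  1-simplices (27): (27 of them)
  2-simplices (18): (18 of them)

Hence C_0 ≅ Z^9, C_1 ≅ Z^27, C_2 ≅ Z^18.

The boundary map ∂_1: C_1 → C_0 is given by ∂[p,q] = [q] − [p]. For instance
  ∂[v_5,v_6] = [v_6] − [v_5].
This gives a 9×27 integer matrix of rank 8; reducing to Smith normal form yields diagonal entries (1,1,1,1,1,1,1,1).

The boundary map ∂_2: C_2 → C_1 maps a triangle to the signed sum of its edges. For instance
  ∂[v_3,v_4,v_8] = [v_4,v_8] − [v_3,v_8] + [v_3,v_4],
  ∂[v_1,v_2,v_7] = [v_2,v_7] − [v_1,v_7] + [v_1,v_2].
This gives a 27×18 integer matrix of rank 18; reducing to Smith normal form yields diagonal entries (1,1,1,1,1,1,1,1,1,1,1,1,1,1,1,1,1,2).

Now H_k = ker ∂_k / im ∂_{k+1}, so:

  H_0: rank C_0 − rank ∂_1 = 9 − 8 = 1, and the invariant factors of ∂_1 are all 1, so H_0 = Z.
  H_1: rank ker ∂_1 − rank ∂_2 = (27 − 8) − 18 = 1, and ∂_2 has invariant factor 2 > 1, so H_1 = Z ⊕ Z/2.
  H_2: rank ker ∂_2 − rank ∂_3 = (18 − 18) − 0 = 0, and there is no ∂_3, so H_2 = 0.

Hence the Betti numbers are b_0 = 1, b_1 = 1, b_2 = 0.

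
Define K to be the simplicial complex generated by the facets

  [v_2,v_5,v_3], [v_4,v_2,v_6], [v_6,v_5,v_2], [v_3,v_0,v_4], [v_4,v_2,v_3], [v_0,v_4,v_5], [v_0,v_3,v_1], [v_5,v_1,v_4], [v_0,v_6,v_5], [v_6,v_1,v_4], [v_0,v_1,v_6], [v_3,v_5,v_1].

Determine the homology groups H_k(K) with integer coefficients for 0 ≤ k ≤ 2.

Take the total order v_0 < v_1 < v_2 < v_3 < v_4 < v_5 < v_6 on the vertex set. Then K (dimension 2) consists of the simplices:

  0-simplices (7): [v_0], [v_1], [v_2], [v_3], [v_4], [v_5], [v_6]
  1-simplices (18): (18 of them)
  2-simplices (12): (12 of them)

giving chain groups C_0 ≅ Z^7, C_1 ≅ Z^18, C_2 ≅ Z^12.

Boundary ∂_1: C_1 → C_0 sends each edge [p,q] (with p < q) to q − p.
As a 7×18 matrix over Z this has rank 6, with invariant factors (1,1,1,1,1,1).

Boundary ∂_2: C_2 → C_1 sends each 2-simplex [p,q,r] to [q,r] − [p,r] + [p,q]. For instance
  ∂[v_2,v_4,v_6] = [v_4,v_6] − [v_2,v_6] + [v_2,v_4],
  ∂[v_1,v_4,v_5] = [v_4,v_5] − [v_1,v_5] + [v_1,v_4].
The resulting 18×12 matrix has rank 12, and its Smith normal form has invariant factors (1,1,1,1,1,1,1,1,1,1,1,2).

From H_k ≅ ker(∂_k) / im(∂_{k+1}) we obtain:

  H_0: rank C_0 − rank ∂_1 = 7 − 6 = 1, and the invariant factors of ∂_1 are all 1, so H_0 = Z.
  H_1: rank ker ∂_1 − rank ∂_2 = (18 − 6) − 12 = 0, and ∂_2 has invariant factor 2 > 1, so H_1 = Z/2Z.
  H_2: rank ker ∂_2 − rank ∂_3 = (12 − 12) − 0 = 0, and there is no ∂_3, so H_2 = 0.

As a check, the Euler characteristic is 7 − 18 + 12 = 1, which agrees with 1 − 0 + 0 = 1.

H_0 ≅ Z,  H_1 ≅ Z/2Z,  H_2 = 0.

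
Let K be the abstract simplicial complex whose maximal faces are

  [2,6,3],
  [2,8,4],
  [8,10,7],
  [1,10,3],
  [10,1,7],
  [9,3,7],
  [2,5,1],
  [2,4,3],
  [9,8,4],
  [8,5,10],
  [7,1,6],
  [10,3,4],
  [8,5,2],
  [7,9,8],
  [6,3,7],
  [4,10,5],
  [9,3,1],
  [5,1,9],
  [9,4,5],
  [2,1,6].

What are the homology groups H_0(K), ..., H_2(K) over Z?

H_0 ≅ Z,  H_1 ≅ Z ⊕ Z/2,  H_2 = 0.

Order the vertices as 1 < 2 < 3 < 4 < 5 < 6 < 7 < 8 < 9 < 10. Listing each simplex with vertices in this order, K has dimension 2 with simplices:

  0-simplices (10): [1], [2], [3], [4], [5], [6], [7], [8], [9], [10]
  1-simplices (30): (30 of them)
  2-simplices (20): (20 of them)

so the chain groups are C_0 ≅ Z^10, C_1 ≅ Z^30, C_2 ≅ Z^20.

The boundary map ∂_1: C_1 → C_0 sends each edge [p,q] (with p < q) to q − p.
The resulting 10×30 matrix has rank 9, and its Smith normal form has invariant factors (1,1,1,1,1,1,1,1,1).

∂_2: C_2 → C_1 acts by ∂[p,q,r] = [q,r] − [p,r] + [p,q]. For instance
  ∂[2,3,6] = [3,6] − [2,6] + [2,3],
  ∂[7,8,10] = [8,10] − [7,10] + [7,8].
As a 30×20 matrix over Z this has rank 20, with invariant factors (1,1,1,1,1,1,1,1,1,1,1,1,1,1,1,1,1,1,1,2).

Now H_k = ker ∂_k / im ∂_{k+1}, so:

  H_0: rank C_0 − rank ∂_1 = 10 − 9 = 1, and the invariant factors of ∂_1 are all 1, so H_0 = Z.
  H_1: rank ker ∂_1 − rank ∂_2 = (30 − 9) − 20 = 1, and ∂_2 has invariant factor 2 > 1, so H_1 = Z ⊕ Z/2.
  H_2: rank ker ∂_2 − rank ∂_3 = (20 − 20) − 0 = 0, and there is no ∂_3, so H_2 = 0.

(K is a triangulation of the Klein bottle.)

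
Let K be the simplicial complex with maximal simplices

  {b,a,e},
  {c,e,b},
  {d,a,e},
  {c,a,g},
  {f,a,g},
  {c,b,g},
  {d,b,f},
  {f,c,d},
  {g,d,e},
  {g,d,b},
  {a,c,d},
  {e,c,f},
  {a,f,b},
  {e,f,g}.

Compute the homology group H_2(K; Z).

Order the vertices as a < b < c < d < e < f < g. Listing each simplex with vertices in this order, K has dimension 2 with simplices:

  0-simplices (7): a, b, c, d, e, f, g
  1-simplices (21): ab, ac, ad, ae, af, ag, bc, bd, be, bf, bg, cd, ce, cf, cg, de, df, dg, ef, eg, fg
  2-simplices (14): abe, abf, acd, acg, ade, afg, bce, bcg, bdf, bdg, cdf, cef, deg, efg

giving chain groups C_0 ≅ Z^7, C_1 ≅ Z^21, C_2 ≅ Z^14.

Boundary ∂_1: C_1 → C_0 is given by ∂[p,q] = [q] − [p]. For instance
  ∂cf = f − c.
The 7×21 boundary matrix has rank 6 and Smith normal form diag(1,1,1,1,1,1).

Boundary ∂_2: C_2 → C_1 acts by ∂[p,q,r] = [q,r] − [p,r] + [p,q]. For instance
  ∂bce = ce − be + bc,
  ∂abe = be − ae + ab.
This gives a 21×14 integer matrix of rank 13; reducing to Smith normal form yields diagonal entries (1,1,1,1,1,1,1,1,1,1,1,1,1).

From H_k ≅ ker(∂_k) / im(∂_{k+1}) we obtain:

  H_2: rank ker ∂_2 − rank ∂_3 = (14 − 13) − 0 = 1, and there is no ∂_3, so H_2 = Z.

(K is a triangulation of the torus T^2.)

H_2 ≅ Z.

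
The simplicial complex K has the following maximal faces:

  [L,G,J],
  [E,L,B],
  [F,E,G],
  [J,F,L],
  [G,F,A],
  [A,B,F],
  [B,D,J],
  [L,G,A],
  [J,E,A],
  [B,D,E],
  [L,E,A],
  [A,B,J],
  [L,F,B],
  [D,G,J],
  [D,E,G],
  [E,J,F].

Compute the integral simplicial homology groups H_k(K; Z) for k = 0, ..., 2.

H_0 = Z,  H_1 = Z^2,  H_2 = Z.

Order the vertices as A < B < D < E < F < G < J < L. Listing each simplex with vertices in this order, K has dimension 2 with simplices:

  0-simplices (8): A, B, D, E, F, G, J, L
  1-simplices (24): AB, AE, AF, AG, AJ, AL, BD, BE, BF, BJ, BL, DE, DG, DJ, EF, EG, EJ, EL, FG, FJ, FL, GJ, GL, JL
  2-simplices (16): ABF, ABJ, AEJ, AEL, AFG, AGL, BDE, BDJ, BEL, BFL, DEG, DGJ, EFG, EFJ, FJL, GJL

giving chain groups C_0 ≅ Z^8, C_1 ≅ Z^24, C_2 ≅ Z^16.

The boundary map ∂_1: C_1 → C_0 maps an edge to its endpoints' difference, ∂[p,q] = q − p.
The 8×24 boundary matrix has rank 7 and Smith normal form diag(1,1,1,1,1,1,1).

Boundary ∂_2: C_2 → C_1 sends each 2-simplex [p,q,r] to [q,r] − [p,r] + [p,q]. For instance
  ∂EFJ = FJ − EJ + EF,
  ∂DGJ = GJ − DJ + DG.
The resulting 24×16 matrix has rank 15, and its Smith normal form has invariant factors (1,1,1,1,1,1,1,1,1,1,1,1,1,1,1).

From H_k ≅ ker(∂_k) / im(∂_{k+1}) we obtain:

  H_0: rank C_0 − rank ∂_1 = 8 − 7 = 1, and the invariant factors of ∂_1 are all 1, so H_0 = Z.
  H_1: rank ker ∂_1 − rank ∂_2 = (24 − 7) − 15 = 2, and the invariant factors of ∂_2 are all 1, so H_1 = Z^2.
  H_2: rank ker ∂_2 − rank ∂_3 = (16 − 15) − 0 = 1, and there is no ∂_3, so H_2 = Z.

As a check, the Euler characteristic is 8 − 24 + 16 = 0, which agrees with 1 − 2 + 1 = 0.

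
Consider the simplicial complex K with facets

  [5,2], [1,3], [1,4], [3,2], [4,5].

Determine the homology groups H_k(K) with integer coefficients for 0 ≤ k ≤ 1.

We work with the vertex ordering 1 < 2 < 3 < 4 < 5. The simplices of K, each written with vertices in increasing order, are:

  0-simplices (5): [1], [2], [3], [4], [5]
  1-simplices (5): [1,3], [1,4], [2,3], [2,5], [4,5]

giving chain groups C_0 ≅ Z^5, C_1 ≅ Z^5.

Boundary ∂_1: C_1 → C_0 is given by ∂[p,q] = [q] − [p]. For instance
  ∂[1,3] = [3] − [1].
As a 5×5 matrix over Z this has rank 4, with invariant factors (1,1,1,1).

From H_k ≅ ker(∂_k) / im(∂_{k+1}) we obtain:

  H_0: rank C_0 − rank ∂_1 = 5 − 4 = 1, and the invariant factors of ∂_1 are all 1, so H_0 ≅ Z.
  H_1: rank ker ∂_1 − rank ∂_2 = (5 − 4) − 0 = 1, and there is no ∂_2, so H_1 ≅ Z.

(K is a triangulation of the circle S^1.)

H_0 = Z,  H_1 = Z.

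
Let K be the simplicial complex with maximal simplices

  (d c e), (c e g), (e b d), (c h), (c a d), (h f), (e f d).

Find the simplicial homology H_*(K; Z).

Take the total order a < b < c < d < e < f < g < h on the vertex set. Then K (dimension 2) consists of the simplices:

  0-simplices (8): a, b, c, d, e, f, g, h
  1-simplices (13): ac, ad, bd, be, cd, ce, cg, ch, de, df, ef, eg, fh
  2-simplices (5): acd, bde, cde, ceg, def

Hence C_0 ≅ Z^8, C_1 ≅ Z^13, C_2 ≅ Z^5.

Boundary ∂_1: C_1 → C_0 maps an edge to its endpoints' difference, ∂[p,q] = q − p. For instance
  ∂df = f − d.
The resulting 8×13 matrix has rank 7, and its Smith normal form has invariant factors (1,1,1,1,1,1,1).

The boundary map ∂_2: C_2 → C_1 maps a triangle to the signed sum of its edges. For instance
  ∂def = ef − df + de,
  ∂cde = de − ce + cd.
The resulting 13×5 matrix has rank 5, and its Smith normal form has invariant factors (1,1,1,1,1).

From H_k ≅ ker(∂_k) / im(∂_{k+1}) we obtain:

  H_0: rank C_0 − rank ∂_1 = 8 − 7 = 1, and the invariant factors of ∂_1 are all 1, so H_0 ≅ Z.
  H_1: rank ker ∂_1 − rank ∂_2 = (13 − 7) − 5 = 1, and the invariant factors of ∂_2 are all 1, so H_1 ≅ Z.
  H_2: rank ker ∂_2 − rank ∂_3 = (5 − 5) − 0 = 0, and there is no ∂_3, so H_2 ≅ 0.

H_0 ≅ Z,  H_1 ≅ Z,  H_2 = 0.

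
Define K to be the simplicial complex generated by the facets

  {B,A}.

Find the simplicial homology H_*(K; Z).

Order the vertices as A < B. Listing each simplex with vertices in this order, K has dimension 1 with simplices:

  0-simplices (2): A, B
  1-simplices (1): AB

giving chain groups C_0 ≅ Z^2, C_1 ≅ Z^1.

The boundary map ∂_1: C_1 → C_0 is given by ∂[p,q] = [q] − [p].
The resulting 2×1 matrix has rank 1, and its Smith normal form has invariant factors (1).

From H_k ≅ ker(∂_k) / im(∂_{k+1}) we obtain:

  H_0: rank C_0 − rank ∂_1 = 2 − 1 = 1, and the invariant factors of ∂_1 are all 1, so H_0 ≅ Z.
  H_1: rank ker ∂_1 − rank ∂_2 = (1 − 1) − 0 = 0, and there is no ∂_2, so H_1 ≅ 0.

H_0 ≅ Z,  H_1 = 0.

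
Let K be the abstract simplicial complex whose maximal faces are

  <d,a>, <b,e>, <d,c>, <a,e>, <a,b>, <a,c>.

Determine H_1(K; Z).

Take the total order a < b < c < d < e on the vertex set. Then K (dimension 1) consists of the simplices:

  0-simplices (5): a, b, c, d, e
  1-simplices (6): ab, ac, ad, ae, be, cd

giving chain groups C_0 ≅ Z^5, C_1 ≅ Z^6.

Boundary ∂_1: C_1 → C_0 maps an edge to its endpoints' difference, ∂[p,q] = q − p. For instance
  ∂ad = d − a.
The resulting 5×6 matrix has rank 4, and its Smith normal form has invariant factors (1,1,1,1).

Reading off H_k = ker ∂_k / im ∂_{k+1}:

  H_1: rank ker ∂_1 − rank ∂_2 = (6 − 4) − 0 = 2, and there is no ∂_2, so H_1 ≅ Z^2.

H_1 ≅ Z^2.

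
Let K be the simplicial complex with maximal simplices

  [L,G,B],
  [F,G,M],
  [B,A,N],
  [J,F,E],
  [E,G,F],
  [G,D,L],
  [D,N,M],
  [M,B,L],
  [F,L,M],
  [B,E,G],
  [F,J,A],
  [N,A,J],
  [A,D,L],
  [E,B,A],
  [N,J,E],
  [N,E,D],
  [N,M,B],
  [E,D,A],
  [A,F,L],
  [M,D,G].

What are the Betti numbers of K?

K has 10 vertices, 30 edges, 20 triangles.
rank ∂_0 = 0, rank ∂_1 = 9 ⇒ b_0 = 10 − 0 − 9 = 1; all invariant factors of ∂_1 are 1 so no torsion. So H_0 ≅ Z.
rank ∂_1 = 9, rank ∂_2 = 20 ⇒ b_1 = 30 − 9 − 20 = 1; ∂_2 has invariant factor(s) [2] giving torsion. So H_1 ≅ Z × Z/2.
rank ∂_2 = 20, rank ∂_3 = 0 ⇒ b_2 = 20 − 20 − 0 = 0. So H_2 ≅ 0.

b_0 = 1, b_1 = 1, b_2 = 0.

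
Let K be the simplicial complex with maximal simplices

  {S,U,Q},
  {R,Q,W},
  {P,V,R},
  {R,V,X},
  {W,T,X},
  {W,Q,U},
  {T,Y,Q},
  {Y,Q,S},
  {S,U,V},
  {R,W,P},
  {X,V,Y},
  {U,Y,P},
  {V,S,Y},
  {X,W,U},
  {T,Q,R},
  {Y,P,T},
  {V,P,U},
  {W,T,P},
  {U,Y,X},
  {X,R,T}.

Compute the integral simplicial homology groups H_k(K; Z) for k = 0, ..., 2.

H_0 ≅ Z,  H_1 ≅ Z ⊕ Z/2Z,  H_2 = 0.

We work with the vertex ordering P < Q < R < S < T < U < V < W < X < Y. The simplices of K, each written with vertices in increasing order, are:

  0-simplices (10): P, Q, R, S, T, U, V, W, X, Y
  1-simplices (30): PR, PT, PU, PV, PW, PY, QR, QS, QT, QU, QW, QY, RT, RV, RW, RX, SU, SV, SY, TW, TX, TY, UV, UW, UX, UY, VX, VY, WX, XY
  2-simplices (20): PRV, PRW, PTW, PTY, PUV, PUY, QRT, QRW, QSU, QSY, QTY, QUW, RTX, RVX, SUV, SVY, TWX, UWX, UXY, VXY

so the chain groups are C_0 ≅ Z^10, C_1 ≅ Z^30, C_2 ≅ Z^20.

∂_1: C_1 → C_0 is given by ∂[p,q] = [q] − [p]. For instance
  ∂TX = X − T.
The 10×30 boundary matrix has rank 9 and Smith normal form diag(1,1,1,1,1,1,1,1,1).

The boundary map ∂_2: C_2 → C_1 acts by ∂[p,q,r] = [q,r] − [p,r] + [p,q]. For instance
  ∂SVY = VY − SY + SV,
  ∂PUV = UV − PV + PU.
This gives a 30×20 integer matrix of rank 20; reducing to Smith normal form yields diagonal entries (1,1,1,1,1,1,1,1,1,1,1,1,1,1,1,1,1,1,1,2).

Computing H_k = (kernel of ∂_k) / (image of ∂_{k+1}):

  H_0: rank C_0 − rank ∂_1 = 10 − 9 = 1, and the invariant factors of ∂_1 are all 1, so H_0 ≅ Z.
  H_1: rank ker ∂_1 − rank ∂_2 = (30 − 9) − 20 = 1, and ∂_2 has invariant factor 2 > 1, so H_1 ≅ Z ⊕ Z/2Z.
  H_2: rank ker ∂_2 − rank ∂_3 = (20 − 20) − 0 = 0, and there is no ∂_3, so H_2 ≅ 0.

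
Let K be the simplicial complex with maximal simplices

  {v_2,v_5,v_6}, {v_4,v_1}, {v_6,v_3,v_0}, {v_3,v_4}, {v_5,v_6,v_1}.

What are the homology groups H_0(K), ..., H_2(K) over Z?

H_0 = Z,  H_1 = Z,  H_2 = 0.

Order the vertices as v_0 < v_1 < v_2 < v_3 < v_4 < v_5 < v_6. Listing each simplex with vertices in this order, K has dimension 2 with simplices:

  0-simplices (7): [v_0], [v_1], [v_2], [v_3], [v_4], [v_5], [v_6]
  1-simplices (10): [v_0,v_3], [v_0,v_6], [v_1,v_4], [v_1,v_5], [v_1,v_6], [v_2,v_5], [v_2,v_6], [v_3,v_4], [v_3,v_6], [v_5,v_6]
  2-simplices (3): [v_0,v_3,v_6], [v_1,v_5,v_6], [v_2,v_5,v_6]

so the chain groups are C_0 ≅ Z^7, C_1 ≅ Z^10, C_2 ≅ Z^3.

Boundary ∂_1: C_1 → C_0 sends each edge [p,q] (with p < q) to q − p. For instance
  ∂[v_2,v_5] = [v_5] − [v_2].
This gives a 7×10 integer matrix of rank 6; reducing to Smith normal form yields diagonal entries (1,1,1,1,1,1).

∂_2: C_2 → C_1 acts by ∂[p,q,r] = [q,r] − [p,r] + [p,q]. For instance
  ∂[v_0,v_3,v_6] = [v_3,v_6] − [v_0,v_6] + [v_0,v_3],
  ∂[v_2,v_5,v_6] = [v_5,v_6] − [v_2,v_6] + [v_2,v_5].
This gives a 10×3 integer matrix of rank 3; reducing to Smith normal form yields diagonal entries (1,1,1).

Now H_k = ker ∂_k / im ∂_{k+1}, so:

  H_0: rank C_0 − rank ∂_1 = 7 − 6 = 1, and the invariant factors of ∂_1 are all 1, so H_0 ≅ Z.
  H_1: rank ker ∂_1 − rank ∂_2 = (10 − 6) − 3 = 1, and the invariant factors of ∂_2 are all 1, so H_1 ≅ Z.
  H_2: rank ker ∂_2 − rank ∂_3 = (3 − 3) − 0 = 0, and there is no ∂_3, so H_2 ≅ 0.

As a check, the Euler characteristic is 7 − 10 + 3 = 0, which agrees with 1 − 1 + 0 = 0.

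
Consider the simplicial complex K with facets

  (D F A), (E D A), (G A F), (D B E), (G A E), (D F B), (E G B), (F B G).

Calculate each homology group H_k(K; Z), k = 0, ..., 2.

H_0 = Z,  H_1 = 0,  H_2 = Z.

Take the total order A < B < D < E < F < G on the vertex set. Then K (dimension 2) consists of the simplices:

  0-simplices (6): A, B, D, E, F, G
  1-simplices (12): AD, AE, AF, AG, BD, BE, BF, BG, DE, DF, EG, FG
  2-simplices (8): ADE, ADF, AEG, AFG, BDE, BDF, BEG, BFG

giving chain groups C_0 ≅ Z^6, C_1 ≅ Z^12, C_2 ≅ Z^8.

Boundary ∂_1: C_1 → C_0 maps an edge to its endpoints' difference, ∂[p,q] = q − p.
The resulting 6×12 matrix has rank 5, and its Smith normal form has invariant factors (1,1,1,1,1).

Boundary ∂_2: C_2 → C_1 acts by ∂[p,q,r] = [q,r] − [p,r] + [p,q]. For instance
  ∂BDE = DE − BE + BD,
  ∂AEG = EG − AG + AE.
This gives a 12×8 integer matrix of rank 7; reducing to Smith normal form yields diagonal entries (1,1,1,1,1,1,1).

Computing H_k = (kernel of ∂_k) / (image of ∂_{k+1}):

  H_0: rank C_0 − rank ∂_1 = 6 − 5 = 1, and the invariant factors of ∂_1 are all 1, so H_0 ≅ Z.
  H_1: rank ker ∂_1 − rank ∂_2 = (12 − 5) − 7 = 0, and the invariant factors of ∂_2 are all 1, so H_1 ≅ 0.
  H_2: rank ker ∂_2 − rank ∂_3 = (8 − 7) − 0 = 1, and there is no ∂_3, so H_2 ≅ Z.

(K is a triangulation of the 2-sphere S^2.)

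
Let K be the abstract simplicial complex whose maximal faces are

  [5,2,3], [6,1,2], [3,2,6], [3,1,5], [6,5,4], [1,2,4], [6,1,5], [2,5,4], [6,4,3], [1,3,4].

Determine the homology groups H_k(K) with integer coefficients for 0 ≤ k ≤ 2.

Fix the vertex order 1 < 2 < 3 < 4 < 5 < 6 and write every simplex with vertices in increasing order. Then dim K = 2 and the simplices of K are:

  0-simplices (6): [1], [2], [3], [4], [5], [6]
  1-simplices (15): [1,2], [1,3], [1,4], [1,5], [1,6], [2,3], [2,4], [2,5], [2,6], [3,4], [3,5], [3,6], [4,5], [4,6], [5,6]
  2-simplices (10): [1,2,4], [1,2,6], [1,3,4], [1,3,5], [1,5,6], [2,3,5], [2,3,6], [2,4,5], [3,4,6], [4,5,6]

Hence C_0 ≅ Z^6, C_1 ≅ Z^15, C_2 ≅ Z^10.

The boundary map ∂_1: C_1 → C_0 sends each edge [p,q] (with p < q) to q − p.
The 6×15 boundary matrix has rank 5 and Smith normal form diag(1,1,1,1,1).

Boundary ∂_2: C_2 → C_1 acts by ∂[p,q,r] = [q,r] − [p,r] + [p,q]. For instance
  ∂[2,3,6] = [3,6] − [2,6] + [2,3],
  ∂[1,2,6] = [2,6] − [1,6] + [1,2].
The resulting 15×10 matrix has rank 10, and its Smith normal form has invariant factors (1,1,1,1,1,1,1,1,1,2).

Reading off H_k = ker ∂_k / im ∂_{k+1}:

  H_0: rank C_0 − rank ∂_1 = 6 − 5 = 1, and the invariant factors of ∂_1 are all 1, so H_0 ≅ Z.
  H_1: rank ker ∂_1 − rank ∂_2 = (15 − 5) − 10 = 0, and ∂_2 has invariant factor 2 > 1, so H_1 ≅ Z/2.
  H_2: rank ker ∂_2 − rank ∂_3 = (10 − 10) − 0 = 0, and there is no ∂_3, so H_2 ≅ 0.

H_0 = Z,  H_1 = Z/2,  H_2 = 0.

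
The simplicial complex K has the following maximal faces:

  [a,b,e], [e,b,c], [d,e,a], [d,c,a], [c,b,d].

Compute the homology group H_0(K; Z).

H_0 = Z.

Order the vertices as a < b < c < d < e. Listing each simplex with vertices in this order, K has dimension 2 with simplices:

  0-simplices (5): a, b, c, d, e
  1-simplices (10): ab, ac, ad, ae, bc, bd, be, cd, ce, de
  2-simplices (5): abe, acd, ade, bcd, bce

Hence C_0 ≅ Z^5, C_1 ≅ Z^10, C_2 ≅ Z^5.

∂_1: C_1 → C_0 maps an edge to its endpoints' difference, ∂[p,q] = q − p. For instance
  ∂ce = e − c.
As a 5×10 matrix over Z this has rank 4, with invariant factors (1,1,1,1).

∂_2: C_2 → C_1 maps a triangle to the signed sum of its edges. For instance
  ∂acd = cd − ad + ac,
  ∂abe = be − ae + ab.
As a 10×5 matrix over Z this has rank 5, with invariant factors (1,1,1,1,1).

Computing H_k = (kernel of ∂_k) / (image of ∂_{k+1}):

  H_0: rank C_0 − rank ∂_1 = 5 − 4 = 1, and the invariant factors of ∂_1 are all 1, so H_0 = Z.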